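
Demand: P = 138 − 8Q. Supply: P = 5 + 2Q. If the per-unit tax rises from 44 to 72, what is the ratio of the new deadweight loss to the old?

Competitive equilibrium: 138 − 8Q = 5 + 2Q → Q* = 13.3, P* = 31.6.
For a per-unit tax t: ΔQ = t/10, so DWL = ½·t·(t/10) = t²/20.
At t = 44: DWL = 96.8. At t = 72: DWL = 259.2.
Ratio = (72/44)² = 2.678.

2.678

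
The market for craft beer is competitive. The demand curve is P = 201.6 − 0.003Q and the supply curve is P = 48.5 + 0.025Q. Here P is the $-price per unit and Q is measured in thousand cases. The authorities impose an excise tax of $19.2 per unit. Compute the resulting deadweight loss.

Competitive equilibrium: 201.6 − 0.003Q = 48.5 + 0.025Q → Q* = 5467.8571, P* = 185.1964.
With the tax, the buyer price exceeds the seller price by 19.2: (201.6 − 0.003Q) − (48.5 + 0.025Q) = 19.2 → Q' = 4782.1429.
ΔQ = 5467.8571 − 4782.1429 = 685.7142; the wedge equals the tax, 19.2.
DWL = ½ × 685.7142 × 19.2 = $6582.86 thousand.

$6582.86 thousand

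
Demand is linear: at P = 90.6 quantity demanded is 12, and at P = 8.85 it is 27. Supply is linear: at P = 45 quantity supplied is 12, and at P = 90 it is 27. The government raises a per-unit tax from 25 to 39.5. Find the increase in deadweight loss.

55.34

Demand slope = (8.85 − 90.6)/(27 − 12) = −5.45, so P = 156 − 5.45Q.
Supply slope = (90 − 45)/(27 − 12) = 3, so P = 9 + 3Q.
Competitive equilibrium: 156 − 5.45Q = 9 + 3Q → Q* = 17.3964, P* = 61.1893.
For a per-unit tax t: ΔQ = t/8.45, so DWL = ½·t·(t/8.45) = t²/16.9.
At t = 25: DWL = 36.982. At t = 39.5: DWL = 92.322.
Increase = 92.322 − 36.982 = 55.34.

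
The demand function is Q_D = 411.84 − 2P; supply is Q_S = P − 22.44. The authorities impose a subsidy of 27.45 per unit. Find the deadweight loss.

In inverse form: demand P = 205.92 − 0.5Q, supply P = 22.44 + Q.
Competitive equilibrium: 205.92 − 0.5Q = 22.44 + Q → Q* = 122.32, P* = 144.76.
The subsidy lowers effective supply by 27.45: P = Q − 5.01.
New quantity: 205.92 − 0.5Q = Q − 5.01 → Q' = 140.62.
Overproduction ΔQ = 140.62 − 122.32 = 18.3; wedge = subsidy = 27.45.
The triangle = ½ × 18.3 × 27.45 = 251.17.

251.17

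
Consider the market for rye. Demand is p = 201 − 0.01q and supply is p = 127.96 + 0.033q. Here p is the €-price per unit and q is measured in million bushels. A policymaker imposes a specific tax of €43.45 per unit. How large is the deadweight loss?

€21952.35 million

Competitive equilibrium: 201 − 0.01q = 127.96 + 0.033q → q* = 1698.60465, p* = 184.01395.
With the tax, the buyer price exceeds the seller price by 43.45: (201 − 0.01q) − (127.96 + 0.033q) = 43.45 → q' = 688.13953.
Δq = 1698.60465 − 688.13953 = 1010.46512; the wedge equals the tax, 43.45.
DWL = ½ × 1010.46512 × 43.45 = €21952.35 million.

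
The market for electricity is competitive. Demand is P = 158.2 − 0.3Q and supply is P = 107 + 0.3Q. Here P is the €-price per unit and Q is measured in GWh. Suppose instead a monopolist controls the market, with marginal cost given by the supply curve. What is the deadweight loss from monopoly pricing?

€242.73

Competitive equilibrium: 158.2 − 0.3Q = 107 + 0.3Q → Q* = 85.33333, P* = 132.6.
Marginal revenue: MR = 158.2 − 0.6Q. Set MR = MC: 158.2 − 0.6Q = 107 + 0.3Q → Q_m = 56.88889.
Price P_m = 158.2 − 0.3·56.88889 = 141.13333; MC(Q_m) = 107 + 0.3·56.88889 = 124.06667.
Competitive Q* = 85.33333, so ΔQ = 28.44444; wedge = 141.13333 − 124.06667 = 17.06666.
DWL = ½ × 28.44444 × 17.06666 = €242.73.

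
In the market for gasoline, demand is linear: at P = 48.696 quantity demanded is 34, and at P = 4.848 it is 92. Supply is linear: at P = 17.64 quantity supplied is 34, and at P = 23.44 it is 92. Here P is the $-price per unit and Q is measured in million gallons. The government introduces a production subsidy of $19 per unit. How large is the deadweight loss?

Demand slope = (4.848 − 48.696)/(92 − 34) = −0.756, so P = 74.4 − 0.756Q.
Supply slope = (23.44 − 17.64)/(92 − 34) = 0.1, so P = 14.24 + 0.1Q.
Competitive equilibrium: 74.4 − 0.756Q = 14.24 + 0.1Q → Q* = 70.2804, P* = 21.268.
The subsidy lowers effective supply by 19: P = 0.1Q − 4.76.
New quantity: 74.4 − 0.756Q = 0.1Q − 4.76 → Q' = 92.4766.
Overproduction ΔQ = 92.4766 − 70.2804 = 22.1962; wedge = subsidy = 19.
Welfare loss = ½ × 22.1962 × 19 = $210.86 million.

$210.86 million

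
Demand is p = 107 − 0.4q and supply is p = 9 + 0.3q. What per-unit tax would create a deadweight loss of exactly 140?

Competitive equilibrium: 107 − 0.4q = 9 + 0.3q → q* = 140, p* = 51.
A tax t gives Δq = t/0.7 and wedge t, so DWL = t²/1.4.
t²/1.4 = 140 → t² = 196 → t = 14.

14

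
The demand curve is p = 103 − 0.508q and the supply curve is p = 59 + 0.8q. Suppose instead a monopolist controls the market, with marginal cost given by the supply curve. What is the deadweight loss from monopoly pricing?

57.91

Competitive equilibrium: 103 − 0.508q = 59 + 0.8q → q* = 33.6391, p* = 85.9113.
Marginal revenue: MR = 103 − 1.016q. Set MR = MC: 103 − 1.016q = 59 + 0.8q → q_m = 24.2291.
Price p_m = 103 − 0.508·24.2291 = 90.6916; MC(q_m) = 59 + 0.8·24.2291 = 78.3833.
Competitive q* = 33.6391, so Δq = 9.41; wedge = 90.6916 − 78.3833 = 12.3083.
Deadweight loss = ½ × 9.41 × 12.3083 = 57.91.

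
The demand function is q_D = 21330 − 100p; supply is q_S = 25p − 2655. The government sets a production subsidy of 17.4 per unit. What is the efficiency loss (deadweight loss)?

3027.60

In inverse form: demand p = 213.3 − 0.01q, supply p = 106.2 + 0.04q.
Competitive equilibrium: 213.3 − 0.01q = 106.2 + 0.04q → q* = 2142, p* = 191.88.
The subsidy lowers effective supply by 17.4: p = 88.8 + 0.04q.
New quantity: 213.3 − 0.01q = 88.8 + 0.04q → q' = 2490.
Overproduction Δq = 2490 − 2142 = 348; wedge = subsidy = 17.4.
Welfare loss = ½ × 348 × 17.4 = 3027.60.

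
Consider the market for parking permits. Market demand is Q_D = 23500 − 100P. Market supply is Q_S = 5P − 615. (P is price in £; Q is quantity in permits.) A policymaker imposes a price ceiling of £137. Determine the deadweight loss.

£22541.17

In inverse form: demand P = 235 − 0.01Q, supply P = 123 + 0.2Q.
Competitive equilibrium: 235 − 0.01Q = 123 + 0.2Q → Q* = 533.3333, P* = 229.6667.
At the ceiling P = 137, quantity supplied = (137 − 123)/0.2 = 70.
Willingness to pay at Q' = 70: 235 − 0.01·70 = 234.3.
ΔQ = 533.3333 − 70 = 463.3333; wedge = 234.3 − 137 = 97.3.
Deadweight loss = ½ × 463.3333 × 97.3 = £22541.17.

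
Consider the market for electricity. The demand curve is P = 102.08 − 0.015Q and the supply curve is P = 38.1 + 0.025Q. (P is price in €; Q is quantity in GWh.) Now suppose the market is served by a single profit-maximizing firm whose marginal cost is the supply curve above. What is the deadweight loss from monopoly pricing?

€3805.88

Competitive equilibrium: 102.08 − 0.015Q = 38.1 + 0.025Q → Q* = 1599.5, P* = 78.0875.
Marginal revenue: MR = 102.08 − 0.03Q. Set MR = MC: 102.08 − 0.03Q = 38.1 + 0.025Q → Q_m = 1163.27273.
Price P_m = 102.08 − 0.015·1163.27273 = 84.63091; MC(Q_m) = 38.1 + 0.025·1163.27273 = 67.18182.
Competitive Q* = 1599.5, so ΔQ = 436.22727; wedge = 84.63091 − 67.18182 = 17.44909.
Welfare loss = ½ × 436.22727 × 17.44909 = €3805.88.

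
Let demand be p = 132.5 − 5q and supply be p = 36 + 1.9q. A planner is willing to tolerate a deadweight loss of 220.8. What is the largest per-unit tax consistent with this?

55.2

Competitive equilibrium: 132.5 − 5q = 36 + 1.9q → q* = 13.9855, p* = 62.5725.
A tax t gives Δq = t/6.9 and wedge t, so DWL = t²/13.8.
t²/13.8 = 220.8 → t² = 3047.04 → t = 55.2.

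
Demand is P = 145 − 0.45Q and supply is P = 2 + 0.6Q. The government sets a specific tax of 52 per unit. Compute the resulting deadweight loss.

1287.62

Competitive equilibrium: 145 − 0.45Q = 2 + 0.6Q → Q* = 136.1905, P* = 83.7143.
With the tax, the buyer price exceeds the seller price by 52: (145 − 0.45Q) − (2 + 0.6Q) = 52 → Q' = 86.6667.
ΔQ = 136.1905 − 86.6667 = 49.5238; the wedge equals the tax, 52.
Deadweight loss = ½ × 49.5238 × 52 = 1287.62.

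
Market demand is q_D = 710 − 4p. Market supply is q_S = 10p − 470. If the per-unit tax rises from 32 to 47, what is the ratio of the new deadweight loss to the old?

In inverse form: demand p = 177.5 − 0.25q, supply p = 47 + 0.1q.
Competitive equilibrium: 177.5 − 0.25q = 47 + 0.1q → q* = 372.8571, p* = 84.2857.
For a per-unit tax t: Δq = t/0.35, so DWL = ½·t·(t/0.35) = t²/0.7.
At t = 32: DWL = 1462.857. At t = 47: DWL = 3155.714.
Ratio = (47/32)² = 2.157.

2.157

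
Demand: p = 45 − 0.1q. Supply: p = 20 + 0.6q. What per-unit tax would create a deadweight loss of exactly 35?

7

Competitive equilibrium: 45 − 0.1q = 20 + 0.6q → q* = 35.7143, p* = 41.4286.
A tax t gives Δq = t/0.7 and wedge t, so DWL = t²/1.4.
t²/1.4 = 35 → t² = 49 → t = 7.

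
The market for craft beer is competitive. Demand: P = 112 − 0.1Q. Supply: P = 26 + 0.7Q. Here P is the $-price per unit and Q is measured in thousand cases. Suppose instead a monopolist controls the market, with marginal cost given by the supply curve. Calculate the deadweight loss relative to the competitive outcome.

$57.07 thousand

Competitive equilibrium: 112 − 0.1Q = 26 + 0.7Q → Q* = 107.5, P* = 101.25.
Marginal revenue: MR = 112 − 0.2Q. Set MR = MC: 112 − 0.2Q = 26 + 0.7Q → Q_m = 95.5556.
Price P_m = 112 − 0.1·95.5556 = 102.4444; MC(Q_m) = 26 + 0.7·95.5556 = 92.8889.
Competitive Q* = 107.5, so ΔQ = 11.9444; wedge = 102.4444 − 92.8889 = 9.5555.
Welfare loss = ½ × 11.9444 × 9.5555 = $57.07 thousand.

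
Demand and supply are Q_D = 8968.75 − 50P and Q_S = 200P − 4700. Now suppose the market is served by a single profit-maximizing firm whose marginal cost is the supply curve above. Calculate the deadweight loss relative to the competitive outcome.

95988.21

In inverse form: demand P = 179.375 − 0.02Q, supply P = 23.5 + 0.005Q.
Competitive equilibrium: 179.375 − 0.02Q = 23.5 + 0.005Q → Q* = 6235, P* = 54.675.
Marginal revenue: MR = 179.375 − 0.04Q. Set MR = MC: 179.375 − 0.04Q = 23.5 + 0.005Q → Q_m = 3463.88889.
Price P_m = 179.375 − 0.02·3463.88889 = 110.09722; MC(Q_m) = 23.5 + 0.005·3463.88889 = 40.81944.
Competitive Q* = 6235, so ΔQ = 2771.11111; wedge = 110.09722 − 40.81944 = 69.27778.
Deadweight loss = ½ × 2771.11111 × 69.27778 = 95988.21.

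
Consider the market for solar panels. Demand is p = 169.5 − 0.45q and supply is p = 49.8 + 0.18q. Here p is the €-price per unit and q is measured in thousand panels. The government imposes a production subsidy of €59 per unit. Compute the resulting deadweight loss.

Competitive equilibrium: 169.5 − 0.45q = 49.8 + 0.18q → q* = 190, p* = 84.
The subsidy lowers effective supply by 59: p = 0.18q − 9.2.
New quantity: 169.5 − 0.45q = 0.18q − 9.2 → q' = 283.6508.
Overproduction Δq = 283.6508 − 190 = 93.6508; wedge = subsidy = 59.
Deadweight loss = ½ × 93.6508 × 59 = €2762.70 thousand.

€2762.70 thousand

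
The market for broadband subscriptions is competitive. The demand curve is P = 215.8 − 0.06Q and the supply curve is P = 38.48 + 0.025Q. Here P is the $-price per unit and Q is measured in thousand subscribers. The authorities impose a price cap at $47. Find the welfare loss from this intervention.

$129460.68 thousand

Competitive equilibrium: 215.8 − 0.06Q = 38.48 + 0.025Q → Q* = 2086.1176, P* = 90.6329.
At the ceiling P = 47, quantity supplied = (47 − 38.48)/0.025 = 340.8.
Willingness to pay at Q' = 340.8: 215.8 − 0.06·340.8 = 195.352.
ΔQ = 2086.1176 − 340.8 = 1745.3176; wedge = 195.352 − 47 = 148.352.
The triangle = ½ × 1745.3176 × 148.352 = $129460.68 thousand.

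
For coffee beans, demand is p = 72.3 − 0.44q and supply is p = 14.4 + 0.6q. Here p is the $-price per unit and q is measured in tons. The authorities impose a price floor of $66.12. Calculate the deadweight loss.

$901.09

Competitive equilibrium: 72.3 − 0.44q = 14.4 + 0.6q → q* = 55.6731, p* = 47.8038.
At the floor p = 66.12, quantity demanded = (72.3 − 66.12)/0.44 = 14.0455.
Sellers' marginal cost at q' = 14.0455: 14.4 + 0.6·14.0455 = 22.8273.
Δq = 55.6731 − 14.0455 = 41.6276; wedge = 66.12 − 22.8273 = 43.2927.
Welfare loss = ½ × 41.6276 × 43.2927 = $901.09.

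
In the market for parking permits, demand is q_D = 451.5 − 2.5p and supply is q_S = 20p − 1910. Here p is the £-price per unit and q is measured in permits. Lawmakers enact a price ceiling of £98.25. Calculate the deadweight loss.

£4046.80

In inverse form: demand p = 180.6 − 0.4q, supply p = 95.5 + 0.05q.
Competitive equilibrium: 180.6 − 0.4q = 95.5 + 0.05q → q* = 189.1111, p* = 104.9556.
At the ceiling p = 98.25, quantity supplied = (98.25 − 95.5)/0.05 = 55.
Willingness to pay at q' = 55: 180.6 − 0.4·55 = 158.6.
Δq = 189.1111 − 55 = 134.1111; wedge = 158.6 − 98.25 = 60.35.
The triangle = ½ × 134.1111 × 60.35 = £4046.80.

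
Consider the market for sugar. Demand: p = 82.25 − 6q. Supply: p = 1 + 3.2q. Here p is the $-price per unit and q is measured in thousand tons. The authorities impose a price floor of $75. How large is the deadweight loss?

$267.32 thousand

Competitive equilibrium: 82.25 − 6q = 1 + 3.2q → q* = 8.8315, p* = 29.2609.
At the floor p = 75, quantity demanded = (82.25 − 75)/6 = 1.2083.
Sellers' marginal cost at q' = 1.2083: 1 + 3.2·1.2083 = 4.8666.
Δq = 8.8315 − 1.2083 = 7.6232; wedge = 75 − 4.8666 = 70.1334.
DWL = ½ × 7.6232 × 70.1334 = $267.32 thousand.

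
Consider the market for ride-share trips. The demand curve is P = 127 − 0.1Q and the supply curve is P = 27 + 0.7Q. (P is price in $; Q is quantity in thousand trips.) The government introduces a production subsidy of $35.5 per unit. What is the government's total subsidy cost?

$6012.81 thousand

Competitive equilibrium: 127 − 0.1Q = 27 + 0.7Q → Q* = 125, P* = 114.5.
The subsidy lowers effective supply by 35.5: P = 0.7Q − 8.5.
New quantity: 127 − 0.1Q = 0.7Q − 8.5 → Q' = 169.375.
Total subsidy cost = 35.5 × 169.375 = $6012.81 thousand.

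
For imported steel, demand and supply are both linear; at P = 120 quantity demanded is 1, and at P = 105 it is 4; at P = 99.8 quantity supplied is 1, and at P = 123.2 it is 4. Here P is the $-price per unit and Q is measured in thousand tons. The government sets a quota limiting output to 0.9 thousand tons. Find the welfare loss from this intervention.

Demand slope = (105 − 120)/(4 − 1) = −5, so P = 125 − 5Q.
Supply slope = (123.2 − 99.8)/(4 − 1) = 7.8, so P = 92 + 7.8Q.
Competitive equilibrium: 125 − 5Q = 92 + 7.8Q → Q* = 2.5781, P* = 112.1094.
At Q = 0.9: demand price = 125 − 5·0.9 = 120.5; supply price = 92 + 7.8·0.9 = 99.02.
ΔQ = 2.5781 − 0.9 = 1.6781; wedge = 120.5 − 99.02 = 21.48.
Deadweight loss = ½ × 1.6781 × 21.48 = $18.02 thousand.

$18.02 thousand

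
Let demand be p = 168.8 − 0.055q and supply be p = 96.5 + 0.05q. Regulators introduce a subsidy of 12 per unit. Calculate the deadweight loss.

Competitive equilibrium: 168.8 − 0.055q = 96.5 + 0.05q → q* = 688.5714, p* = 130.9286.
The subsidy lowers effective supply by 12: p = 84.5 + 0.05q.
New quantity: 168.8 − 0.055q = 84.5 + 0.05q → q' = 802.8571.
Overproduction Δq = 802.8571 − 688.5714 = 114.2857; wedge = subsidy = 12.
Deadweight loss = ½ × 114.2857 × 12 = 685.71.

685.71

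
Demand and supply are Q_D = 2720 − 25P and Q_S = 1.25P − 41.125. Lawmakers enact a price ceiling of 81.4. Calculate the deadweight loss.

In inverse form: demand P = 108.8 − 0.04Q, supply P = 32.9 + 0.8Q.
Competitive equilibrium: 108.8 − 0.04Q = 32.9 + 0.8Q → Q* = 90.3571, P* = 105.1857.
At the ceiling P = 81.4, quantity supplied = (81.4 − 32.9)/0.8 = 60.625.
Willingness to pay at Q' = 60.625: 108.8 − 0.04·60.625 = 106.375.
ΔQ = 90.3571 − 60.625 = 29.7321; wedge = 106.375 − 81.4 = 24.975.
DWL = ½ × 29.7321 × 24.975 = 371.28.

371.28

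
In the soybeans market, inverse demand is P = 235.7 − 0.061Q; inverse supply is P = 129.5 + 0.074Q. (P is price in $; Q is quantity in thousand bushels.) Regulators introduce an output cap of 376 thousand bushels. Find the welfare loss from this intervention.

Competitive equilibrium: 235.7 − 0.061Q = 129.5 + 0.074Q → Q* = 786.6667, P* = 187.7133.
At Q = 376: demand price = 235.7 − 0.061·376 = 212.764; supply price = 129.5 + 0.074·376 = 157.324.
ΔQ = 786.6667 − 376 = 410.6667; wedge = 212.764 − 157.324 = 55.44.
DWL = ½ × 410.6667 × 55.44 = $11383.68 thousand.

$11383.68 thousand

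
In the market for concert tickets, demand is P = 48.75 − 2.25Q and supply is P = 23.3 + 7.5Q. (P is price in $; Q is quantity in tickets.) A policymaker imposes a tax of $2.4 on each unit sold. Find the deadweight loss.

Competitive equilibrium: 48.75 − 2.25Q = 23.3 + 7.5Q → Q* = 2.6103, P* = 42.8769.
With the tax, the buyer price exceeds the seller price by 2.4: (48.75 − 2.25Q) − (23.3 + 7.5Q) = 2.4 → Q' = 2.3641.
ΔQ = 2.6103 − 2.3641 = 0.2462; the wedge equals the tax, 2.4.
DWL = ½ × 0.2462 × 2.4 = $0.30.

$0.30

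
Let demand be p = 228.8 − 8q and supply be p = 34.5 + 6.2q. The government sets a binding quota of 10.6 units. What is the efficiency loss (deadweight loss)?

67.49

Competitive equilibrium: 228.8 − 8q = 34.5 + 6.2q → q* = 13.6831, p* = 119.3352.
At q = 10.6: demand price = 228.8 − 8·10.6 = 144; supply price = 34.5 + 6.2·10.6 = 100.22.
Δq = 13.6831 − 10.6 = 3.0831; wedge = 144 − 100.22 = 43.78.
Deadweight loss = ½ × 3.0831 × 43.78 = 67.49.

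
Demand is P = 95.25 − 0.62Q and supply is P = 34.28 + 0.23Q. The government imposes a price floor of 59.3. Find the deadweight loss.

80.30

Competitive equilibrium: 95.25 − 0.62Q = 34.28 + 0.23Q → Q* = 71.7294, P* = 50.7778.
At the floor P = 59.3, quantity demanded = (95.25 − 59.3)/0.62 = 57.9839.
Sellers' marginal cost at Q' = 57.9839: 34.28 + 0.23·57.9839 = 47.6163.
ΔQ = 71.7294 − 57.9839 = 13.7455; wedge = 59.3 − 47.6163 = 11.6837.
DWL = ½ × 13.7455 × 11.6837 = 80.30.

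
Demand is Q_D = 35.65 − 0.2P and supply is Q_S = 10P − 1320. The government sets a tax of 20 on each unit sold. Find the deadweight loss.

In inverse form: demand P = 178.25 − 5Q, supply P = 132 + 0.1Q.
Competitive equilibrium: 178.25 − 5Q = 132 + 0.1Q → Q* = 9.0686, P* = 132.9069.
With the tax, the buyer price exceeds the seller price by 20: (178.25 − 5Q) − (132 + 0.1Q) = 20 → Q' = 5.1471.
ΔQ = 9.0686 − 5.1471 = 3.9215; the wedge equals the tax, 20.
DWL = ½ × 3.9215 × 20 = 39.22.

39.22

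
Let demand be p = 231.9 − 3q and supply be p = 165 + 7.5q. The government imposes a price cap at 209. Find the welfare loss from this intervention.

Competitive equilibrium: 231.9 − 3q = 165 + 7.5q → q* = 6.3714, p* = 212.7857.
At the ceiling p = 209, quantity supplied = (209 − 165)/7.5 = 5.8667.
Willingness to pay at q' = 5.8667: 231.9 − 3·5.8667 = 214.2999.
Δq = 6.3714 − 5.8667 = 0.5047; wedge = 214.2999 − 209 = 5.2999.
Welfare loss = ½ × 0.5047 × 5.2999 = 1.34.

1.34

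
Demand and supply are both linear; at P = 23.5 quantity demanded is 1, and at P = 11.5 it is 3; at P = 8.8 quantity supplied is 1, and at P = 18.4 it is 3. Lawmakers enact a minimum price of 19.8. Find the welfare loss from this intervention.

Demand slope = (11.5 − 23.5)/(3 − 1) = −6, so P = 29.5 − 6Q.
Supply slope = (18.4 − 8.8)/(3 − 1) = 4.8, so P = 4 + 4.8Q.
Competitive equilibrium: 29.5 − 6Q = 4 + 4.8Q → Q* = 2.3611, P* = 15.3333.
At the floor P = 19.8, quantity demanded = (29.5 − 19.8)/6 = 1.6167.
Sellers' marginal cost at Q' = 1.6167: 4 + 4.8·1.6167 = 11.7602.
ΔQ = 2.3611 − 1.6167 = 0.7444; wedge = 19.8 − 11.7602 = 8.0398.
The triangle = ½ × 0.7444 × 8.0398 = 2.99.

2.99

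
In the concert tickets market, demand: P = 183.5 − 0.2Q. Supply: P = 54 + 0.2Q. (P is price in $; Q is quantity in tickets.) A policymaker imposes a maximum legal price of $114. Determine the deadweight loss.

$112.81

Competitive equilibrium: 183.5 − 0.2Q = 54 + 0.2Q → Q* = 323.75, P* = 118.75.
At the ceiling P = 114, quantity supplied = (114 − 54)/0.2 = 300.
Willingness to pay at Q' = 300: 183.5 − 0.2·300 = 123.5.
ΔQ = 323.75 − 300 = 23.75; wedge = 123.5 − 114 = 9.5.
DWL = ½ × 23.75 × 9.5 = $112.81.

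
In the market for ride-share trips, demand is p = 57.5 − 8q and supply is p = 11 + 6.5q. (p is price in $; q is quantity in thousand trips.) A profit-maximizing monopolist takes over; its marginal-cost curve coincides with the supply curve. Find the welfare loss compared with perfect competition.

$9.43 thousand

Competitive equilibrium: 57.5 − 8q = 11 + 6.5q → q* = 3.2069, p* = 31.8448.
Marginal revenue: MR = 57.5 − 16q. Set MR = MC: 57.5 − 16q = 11 + 6.5q → q_m = 2.0667.
Price p_m = 57.5 − 8·2.0667 = 40.9664; MC(q_m) = 11 + 6.5·2.0667 = 24.4336.
Competitive q* = 3.2069, so Δq = 1.1402; wedge = 40.9664 − 24.4336 = 16.5328.
Welfare loss = ½ × 1.1402 × 16.5328 = $9.43 thousand.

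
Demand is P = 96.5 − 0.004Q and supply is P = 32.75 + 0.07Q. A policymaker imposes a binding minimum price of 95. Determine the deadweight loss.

8756.76

Competitive equilibrium: 96.5 − 0.004Q = 32.75 + 0.07Q → Q* = 861.4865, P* = 93.0541.
At the floor P = 95, quantity demanded = (96.5 − 95)/0.004 = 375.
Sellers' marginal cost at Q' = 375: 32.75 + 0.07·375 = 59.
ΔQ = 861.4865 − 375 = 486.4865; wedge = 95 − 59 = 36.
Welfare loss = ½ × 486.4865 × 36 = 8756.76.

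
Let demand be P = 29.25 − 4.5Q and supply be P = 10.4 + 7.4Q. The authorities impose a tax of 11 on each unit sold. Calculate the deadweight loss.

5.08

Competitive equilibrium: 29.25 − 4.5Q = 10.4 + 7.4Q → Q* = 1.584, P* = 22.1218.
With the tax, the buyer price exceeds the seller price by 11: (29.25 − 4.5Q) − (10.4 + 7.4Q) = 11 → Q' = 0.6597.
ΔQ = 1.584 − 0.6597 = 0.9243; the wedge equals the tax, 11.
The triangle = ½ × 0.9243 × 11 = 5.08.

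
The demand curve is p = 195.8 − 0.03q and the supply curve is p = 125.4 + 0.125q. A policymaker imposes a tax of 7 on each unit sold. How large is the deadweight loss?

158.06

Competitive equilibrium: 195.8 − 0.03q = 125.4 + 0.125q → q* = 454.1935, p* = 182.1742.
With the tax, the buyer price exceeds the seller price by 7: (195.8 − 0.03q) − (125.4 + 0.125q) = 7 → q' = 409.0323.
Δq = 454.1935 − 409.0323 = 45.1612; the wedge equals the tax, 7.
The triangle = ½ × 45.1612 × 7 = 158.06.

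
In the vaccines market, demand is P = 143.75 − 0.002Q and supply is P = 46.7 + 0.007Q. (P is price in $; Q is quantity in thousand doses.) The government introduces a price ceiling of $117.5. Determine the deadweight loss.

Competitive equilibrium: 143.75 − 0.002Q = 46.7 + 0.007Q → Q* = 10783.33333, P* = 122.18333.
At the ceiling P = 117.5, quantity supplied = (117.5 − 46.7)/0.007 = 10114.28571.
Willingness to pay at Q' = 10114.28571: 143.75 − 0.002·10114.28571 = 123.52143.
ΔQ = 10783.33333 − 10114.28571 = 669.04762; wedge = 123.52143 − 117.5 = 6.02143.
DWL = ½ × 669.04762 × 6.02143 = $2014.31 thousand.

$2014.31 thousand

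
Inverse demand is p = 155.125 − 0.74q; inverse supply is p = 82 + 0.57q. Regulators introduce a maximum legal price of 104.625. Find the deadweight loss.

170.37

Competitive equilibrium: 155.125 − 0.74q = 82 + 0.57q → q* = 55.8206, p* = 113.8177.
At the ceiling p = 104.625, quantity supplied = (104.625 − 82)/0.57 = 39.693.
Willingness to pay at q' = 39.693: 155.125 − 0.74·39.693 = 125.7522.
Δq = 55.8206 − 39.693 = 16.1276; wedge = 125.7522 − 104.625 = 21.1272.
Deadweight loss = ½ × 16.1276 × 21.1272 = 170.37.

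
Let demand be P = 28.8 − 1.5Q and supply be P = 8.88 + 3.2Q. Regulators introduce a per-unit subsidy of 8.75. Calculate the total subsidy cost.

53.375

Competitive equilibrium: 28.8 − 1.5Q = 8.88 + 3.2Q → Q* = 4.2383, P* = 22.4426.
The subsidy lowers effective supply by 8.75: P = 0.13 + 3.2Q.
New quantity: 28.8 − 1.5Q = 0.13 + 3.2Q → Q' = 6.1.
Total subsidy cost = 8.75 × 6.1 = 53.375.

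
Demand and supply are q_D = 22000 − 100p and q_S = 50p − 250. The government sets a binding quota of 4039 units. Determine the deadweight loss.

In inverse form: demand p = 220 − 0.01q, supply p = 5 + 0.02q.
Competitive equilibrium: 220 − 0.01q = 5 + 0.02q → q* = 7166.6667, p* = 148.3333.
At q = 4039: demand price = 220 − 0.01·4039 = 179.61; supply price = 5 + 0.02·4039 = 85.78.
Δq = 7166.6667 − 4039 = 3127.6667; wedge = 179.61 − 85.78 = 93.83.
Deadweight loss = ½ × 3127.6667 × 93.83 = 146734.48.

146734.48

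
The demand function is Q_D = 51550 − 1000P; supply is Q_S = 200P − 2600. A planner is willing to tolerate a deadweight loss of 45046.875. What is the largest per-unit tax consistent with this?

23.25

In inverse form: demand P = 51.55 − 0.001Q, supply P = 13 + 0.005Q.
Competitive equilibrium: 51.55 − 0.001Q = 13 + 0.005Q → Q* = 6425, P* = 45.125.
A tax t gives ΔQ = t/0.006 and wedge t, so DWL = t²/0.012.
t²/0.012 = 45046.875 → t² = 540.5625 → t = 23.25.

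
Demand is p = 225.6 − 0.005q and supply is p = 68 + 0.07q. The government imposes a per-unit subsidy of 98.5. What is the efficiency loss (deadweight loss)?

64681.67

Competitive equilibrium: 225.6 − 0.005q = 68 + 0.07q → q* = 2101.3333, p* = 215.0933.
The subsidy lowers effective supply by 98.5: p = 0.07q − 30.5.
New quantity: 225.6 − 0.005q = 0.07q − 30.5 → q' = 3414.6667.
Overproduction Δq = 3414.6667 − 2101.3333 = 1313.3334; wedge = subsidy = 98.5.
The triangle = ½ × 1313.3334 × 98.5 = 64681.67.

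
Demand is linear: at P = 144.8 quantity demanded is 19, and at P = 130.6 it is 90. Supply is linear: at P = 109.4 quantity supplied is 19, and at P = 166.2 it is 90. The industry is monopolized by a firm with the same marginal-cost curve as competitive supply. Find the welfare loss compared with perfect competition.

41.10

Demand slope = (130.6 − 144.8)/(90 − 19) = −0.2, so P = 148.6 − 0.2Q.
Supply slope = (166.2 − 109.4)/(90 − 19) = 0.8, so P = 94.2 + 0.8Q.
Competitive equilibrium: 148.6 − 0.2Q = 94.2 + 0.8Q → Q* = 54.4, P* = 137.72.
Marginal revenue: MR = 148.6 − 0.4Q. Set MR = MC: 148.6 − 0.4Q = 94.2 + 0.8Q → Q_m = 45.3333.
Price P_m = 148.6 − 0.2·45.3333 = 139.5333; MC(Q_m) = 94.2 + 0.8·45.3333 = 130.4666.
Competitive Q* = 54.4, so ΔQ = 9.0667; wedge = 139.5333 − 130.4666 = 9.0667.
Deadweight loss = ½ × 9.0667 × 9.0667 = 41.10.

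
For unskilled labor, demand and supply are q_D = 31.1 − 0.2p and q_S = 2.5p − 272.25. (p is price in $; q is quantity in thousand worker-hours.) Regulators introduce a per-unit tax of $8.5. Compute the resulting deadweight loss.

In inverse form: demand p = 155.5 − 5q, supply p = 108.9 + 0.4q.
Competitive equilibrium: 155.5 − 5q = 108.9 + 0.4q → q* = 8.6296, p* = 112.3519.
With the tax, the buyer price exceeds the seller price by 8.5: (155.5 − 5q) − (108.9 + 0.4q) = 8.5 → q' = 7.0556.
Δq = 8.6296 − 7.0556 = 1.574; the wedge equals the tax, 8.5.
Welfare loss = ½ × 1.574 × 8.5 = $6.69 thousand.

$6.69 thousand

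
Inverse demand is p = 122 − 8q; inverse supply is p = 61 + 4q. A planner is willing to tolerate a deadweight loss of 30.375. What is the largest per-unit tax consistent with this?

Competitive equilibrium: 122 − 8q = 61 + 4q → q* = 5.0833, p* = 81.3333.
A tax t gives Δq = t/12 and wedge t, so DWL = t²/24.
t²/24 = 30.375 → t² = 729 → t = 27.

27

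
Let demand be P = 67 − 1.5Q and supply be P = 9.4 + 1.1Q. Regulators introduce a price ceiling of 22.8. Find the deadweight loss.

129.27

Competitive equilibrium: 67 − 1.5Q = 9.4 + 1.1Q → Q* = 22.1538, P* = 33.7692.
At the ceiling P = 22.8, quantity supplied = (22.8 − 9.4)/1.1 = 12.1818.
Willingness to pay at Q' = 12.1818: 67 − 1.5·12.1818 = 48.7273.
ΔQ = 22.1538 − 12.1818 = 9.972; wedge = 48.7273 − 22.8 = 25.9273.
Deadweight loss = ½ × 9.972 × 25.9273 = 129.27.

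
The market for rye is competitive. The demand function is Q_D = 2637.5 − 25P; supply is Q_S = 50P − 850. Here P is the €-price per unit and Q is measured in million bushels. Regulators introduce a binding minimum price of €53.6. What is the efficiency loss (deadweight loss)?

In inverse form: demand P = 105.5 − 0.04Q, supply P = 17 + 0.02Q.
Competitive equilibrium: 105.5 − 0.04Q = 17 + 0.02Q → Q* = 1475, P* = 46.5.
At the floor P = 53.6, quantity demanded = (105.5 − 53.6)/0.04 = 1297.5.
Sellers' marginal cost at Q' = 1297.5: 17 + 0.02·1297.5 = 42.95.
ΔQ = 1475 − 1297.5 = 177.5; wedge = 53.6 − 42.95 = 10.65.
DWL = ½ × 177.5 × 10.65 = €945.19 million.

€945.19 million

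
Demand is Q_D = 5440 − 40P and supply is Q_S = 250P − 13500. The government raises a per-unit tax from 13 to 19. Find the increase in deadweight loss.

3310.34

In inverse form: demand P = 136 − 0.025Q, supply P = 54 + 0.004Q.
Competitive equilibrium: 136 − 0.025Q = 54 + 0.004Q → Q* = 2827.5862, P* = 65.3103.
For a per-unit tax t: ΔQ = t/0.029, so DWL = ½·t·(t/0.029) = t²/0.058.
At t = 13: DWL = 2913.7931. At t = 19: DWL = 6224.1379.
Increase = 6224.1379 − 2913.7931 = 3310.34.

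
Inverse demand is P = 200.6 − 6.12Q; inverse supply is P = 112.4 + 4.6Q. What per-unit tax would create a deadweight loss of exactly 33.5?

Competitive equilibrium: 200.6 − 6.12Q = 112.4 + 4.6Q → Q* = 8.2276, P* = 150.247.
A tax t gives ΔQ = t/10.72 and wedge t, so DWL = t²/21.44.
t²/21.44 = 33.5 → t² = 718.24 → t = 26.8.

26.8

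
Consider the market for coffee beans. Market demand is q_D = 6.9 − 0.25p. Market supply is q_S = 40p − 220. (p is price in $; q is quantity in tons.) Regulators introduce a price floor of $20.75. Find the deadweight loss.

$28.73

In inverse form: demand p = 27.6 − 4q, supply p = 5.5 + 0.025q.
Competitive equilibrium: 27.6 − 4q = 5.5 + 0.025q → q* = 5.4907, p* = 5.6373.
At the floor p = 20.75, quantity demanded = (27.6 − 20.75)/4 = 1.7125.
Sellers' marginal cost at q' = 1.7125: 5.5 + 0.025·1.7125 = 5.5428.
Δq = 5.4907 − 1.7125 = 3.7782; wedge = 20.75 − 5.5428 = 15.2072.
DWL = ½ × 3.7782 × 15.2072 = $28.73.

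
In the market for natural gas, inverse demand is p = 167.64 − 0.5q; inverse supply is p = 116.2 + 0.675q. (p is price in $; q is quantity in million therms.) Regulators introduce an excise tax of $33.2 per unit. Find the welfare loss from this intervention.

$469.04 million

Competitive equilibrium: 167.64 − 0.5q = 116.2 + 0.675q → q* = 43.7787, p* = 145.7506.
With the tax, the buyer price exceeds the seller price by 33.2: (167.64 − 0.5q) − (116.2 + 0.675q) = 33.2 → q' = 15.5234.
Δq = 43.7787 − 15.5234 = 28.2553; the wedge equals the tax, 33.2.
DWL = ½ × 28.2553 × 33.2 = $469.04 million.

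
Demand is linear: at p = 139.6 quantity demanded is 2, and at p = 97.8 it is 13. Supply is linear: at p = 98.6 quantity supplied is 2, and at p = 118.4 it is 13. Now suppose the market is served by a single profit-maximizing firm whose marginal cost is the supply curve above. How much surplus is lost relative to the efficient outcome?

Demand slope = (97.8 − 139.6)/(13 − 2) = −3.8, so p = 147.2 − 3.8q.
Supply slope = (118.4 − 98.6)/(13 − 2) = 1.8, so p = 95 + 1.8q.
Competitive equilibrium: 147.2 − 3.8q = 95 + 1.8q → q* = 9.3214, p* = 111.7786.
Marginal revenue: MR = 147.2 − 7.6q. Set MR = MC: 147.2 − 7.6q = 95 + 1.8q → q_m = 5.5532.
Price p_m = 147.2 − 3.8·5.5532 = 126.0978; MC(q_m) = 95 + 1.8·5.5532 = 104.9958.
Competitive q* = 9.3214, so Δq = 3.7682; wedge = 126.0978 − 104.9958 = 21.102.
DWL = ½ × 3.7682 × 21.102 = 39.76.

39.76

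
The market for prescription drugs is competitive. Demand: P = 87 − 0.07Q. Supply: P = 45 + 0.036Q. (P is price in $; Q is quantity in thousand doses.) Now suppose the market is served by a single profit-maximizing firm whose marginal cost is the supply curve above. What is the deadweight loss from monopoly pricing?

Competitive equilibrium: 87 − 0.07Q = 45 + 0.036Q → Q* = 396.2264, P* = 59.2642.
Marginal revenue: MR = 87 − 0.14Q. Set MR = MC: 87 − 0.14Q = 45 + 0.036Q → Q_m = 238.6364.
Price P_m = 87 − 0.07·238.6364 = 70.2955; MC(Q_m) = 45 + 0.036·238.6364 = 53.5909.
Competitive Q* = 396.2264, so ΔQ = 157.59; wedge = 70.2955 − 53.5909 = 16.7046.
DWL = ½ × 157.59 × 16.7046 = $1316.24 thousand.

$1316.24 thousand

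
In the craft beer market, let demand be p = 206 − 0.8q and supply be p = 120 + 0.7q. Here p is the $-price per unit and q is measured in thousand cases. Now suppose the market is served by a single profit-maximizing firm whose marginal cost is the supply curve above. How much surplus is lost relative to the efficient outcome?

$298.26 thousand

Competitive equilibrium: 206 − 0.8q = 120 + 0.7q → q* = 57.3333, p* = 160.1333.
Marginal revenue: MR = 206 − 1.6q. Set MR = MC: 206 − 1.6q = 120 + 0.7q → q_m = 37.3913.
Price p_m = 206 − 0.8·37.3913 = 176.087; MC(q_m) = 120 + 0.7·37.3913 = 146.1739.
Competitive q* = 57.3333, so Δq = 19.942; wedge = 176.087 − 146.1739 = 29.9131.
DWL = ½ × 19.942 × 29.9131 = $298.26 thousand.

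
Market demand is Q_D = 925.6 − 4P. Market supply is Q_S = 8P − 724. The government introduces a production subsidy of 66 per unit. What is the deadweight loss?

In inverse form: demand P = 231.4 − 0.25Q, supply P = 90.5 + 0.125Q.
Competitive equilibrium: 231.4 − 0.25Q = 90.5 + 0.125Q → Q* = 375.7333, P* = 137.4667.
The subsidy lowers effective supply by 66: P = 24.5 + 0.125Q.
New quantity: 231.4 − 0.25Q = 24.5 + 0.125Q → Q' = 551.7333.
Overproduction ΔQ = 551.7333 − 375.7333 = 176; wedge = subsidy = 66.
Deadweight loss = ½ × 176 × 66 = 5808.

5808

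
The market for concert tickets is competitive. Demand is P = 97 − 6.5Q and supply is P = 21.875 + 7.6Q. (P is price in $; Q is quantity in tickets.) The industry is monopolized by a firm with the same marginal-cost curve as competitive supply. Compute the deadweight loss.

$19.93

Competitive equilibrium: 97 − 6.5Q = 21.875 + 7.6Q → Q* = 5.328, P* = 62.3679.
Marginal revenue: MR = 97 − 13Q. Set MR = MC: 97 − 13Q = 21.875 + 7.6Q → Q_m = 3.6468.
Price P_m = 97 − 6.5·3.6468 = 73.2958; MC(Q_m) = 21.875 + 7.6·3.6468 = 49.5907.
Competitive Q* = 5.328, so ΔQ = 1.6812; wedge = 73.2958 − 49.5907 = 23.7051.
Welfare loss = ½ × 1.6812 × 23.7051 = $19.93.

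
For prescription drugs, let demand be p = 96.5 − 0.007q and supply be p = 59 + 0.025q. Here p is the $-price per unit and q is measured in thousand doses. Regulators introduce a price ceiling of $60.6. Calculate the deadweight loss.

Competitive equilibrium: 96.5 − 0.007q = 59 + 0.025q → q* = 1171.875, p* = 88.2969.
At the ceiling p = 60.6, quantity supplied = (60.6 − 59)/0.025 = 64.
Willingness to pay at q' = 64: 96.5 − 0.007·64 = 96.052.
Δq = 1171.875 − 64 = 1107.875; wedge = 96.052 − 60.6 = 35.452.
The triangle = ½ × 1107.875 × 35.452 = $19638.19 thousand.

$19638.19 thousand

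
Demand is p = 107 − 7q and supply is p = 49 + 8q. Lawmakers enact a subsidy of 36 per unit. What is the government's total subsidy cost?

Competitive equilibrium: 107 − 7q = 49 + 8q → q* = 3.8667, p* = 79.9333.
The subsidy lowers effective supply by 36: p = 13 + 8q.
New quantity: 107 − 7q = 13 + 8q → q' = 6.2667.
Total subsidy cost = 36 × 6.2667 = 225.60.

225.60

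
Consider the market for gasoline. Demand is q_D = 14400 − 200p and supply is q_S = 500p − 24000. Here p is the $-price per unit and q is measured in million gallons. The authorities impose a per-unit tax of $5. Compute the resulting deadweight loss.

In inverse form: demand p = 72 − 0.005q, supply p = 48 + 0.002q.
Competitive equilibrium: 72 − 0.005q = 48 + 0.002q → q* = 3428.5714, p* = 54.8571.
With the tax, the buyer price exceeds the seller price by 5: (72 − 0.005q) − (48 + 0.002q) = 5 → q' = 2714.2857.
Δq = 3428.5714 − 2714.2857 = 714.2857; the wedge equals the tax, 5.
Deadweight loss = ½ × 714.2857 × 5 = $1785.71 million.

$1785.71 million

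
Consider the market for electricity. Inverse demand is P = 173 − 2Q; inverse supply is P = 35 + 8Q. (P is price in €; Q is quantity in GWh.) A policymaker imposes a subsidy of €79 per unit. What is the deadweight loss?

Competitive equilibrium: 173 − 2Q = 35 + 8Q → Q* = 13.8, P* = 145.4.
The subsidy lowers effective supply by 79: P = 8Q − 44.
New quantity: 173 − 2Q = 8Q − 44 → Q' = 21.7.
Overproduction ΔQ = 21.7 − 13.8 = 7.9; wedge = subsidy = 79.
The triangle = ½ × 7.9 × 79 = €312.05.

€312.05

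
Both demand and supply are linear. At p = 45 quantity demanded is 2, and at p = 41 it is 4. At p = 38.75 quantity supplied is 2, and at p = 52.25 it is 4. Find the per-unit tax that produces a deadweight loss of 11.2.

14

Demand slope = (41 − 45)/(4 − 2) = −2, so p = 49 − 2q.
Supply slope = (52.25 − 38.75)/(4 − 2) = 6.75, so p = 25.25 + 6.75q.
Competitive equilibrium: 49 − 2q = 25.25 + 6.75q → q* = 2.7143, p* = 43.5714.
A tax t gives Δq = t/8.75 and wedge t, so DWL = t²/17.5.
t²/17.5 = 11.2 → t² = 196 → t = 14.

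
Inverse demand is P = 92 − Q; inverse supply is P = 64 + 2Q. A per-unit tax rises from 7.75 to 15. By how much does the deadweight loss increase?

27.49

Competitive equilibrium: 92 − Q = 64 + 2Q → Q* = 9.3333, P* = 82.6667.
For a per-unit tax t: ΔQ = t/3, so DWL = ½·t·(t/3) = t²/6.
At t = 7.75: DWL = 10.01. At t = 15: DWL = 37.5.
Increase = 37.5 − 10.01 = 27.49.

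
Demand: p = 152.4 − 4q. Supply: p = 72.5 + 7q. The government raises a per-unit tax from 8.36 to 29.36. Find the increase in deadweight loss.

36.01

Competitive equilibrium: 152.4 − 4q = 72.5 + 7q → q* = 7.2636, p* = 123.3455.
For a per-unit tax t: Δq = t/11, so DWL = ½·t·(t/11) = t²/22.
At t = 8.36: DWL = 3.177. At t = 29.36: DWL = 39.182.
Increase = 39.182 − 3.177 = 36.01.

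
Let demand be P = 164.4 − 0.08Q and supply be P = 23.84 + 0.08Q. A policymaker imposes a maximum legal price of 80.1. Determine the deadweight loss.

Competitive equilibrium: 164.4 − 0.08Q = 23.84 + 0.08Q → Q* = 878.5, P* = 94.12.
At the ceiling P = 80.1, quantity supplied = (80.1 − 23.84)/0.08 = 703.25.
Willingness to pay at Q' = 703.25: 164.4 − 0.08·703.25 = 108.14.
ΔQ = 878.5 − 703.25 = 175.25; wedge = 108.14 − 80.1 = 28.04.
The triangle = ½ × 175.25 × 28.04 = 2457.005.

2457.005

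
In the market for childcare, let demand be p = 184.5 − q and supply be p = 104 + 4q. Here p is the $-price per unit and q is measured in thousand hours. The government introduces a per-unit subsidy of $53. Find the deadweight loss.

Competitive equilibrium: 184.5 − q = 104 + 4q → q* = 16.1, p* = 168.4.
The subsidy lowers effective supply by 53: p = 51 + 4q.
New quantity: 184.5 − q = 51 + 4q → q' = 26.7.
Overproduction Δq = 26.7 − 16.1 = 10.6; wedge = subsidy = 53.
Deadweight loss = ½ × 10.6 × 53 = $280.90 thousand.

$280.90 thousand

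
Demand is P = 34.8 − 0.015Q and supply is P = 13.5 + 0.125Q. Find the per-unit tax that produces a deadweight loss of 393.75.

Competitive equilibrium: 34.8 − 0.015Q = 13.5 + 0.125Q → Q* = 152.1429, P* = 32.5179.
A tax t gives ΔQ = t/0.14 and wedge t, so DWL = t²/0.28.
t²/0.28 = 393.75 → t² = 110.25 → t = 10.5.

10.5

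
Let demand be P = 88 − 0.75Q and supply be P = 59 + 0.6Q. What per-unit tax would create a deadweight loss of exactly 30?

9

Competitive equilibrium: 88 − 0.75Q = 59 + 0.6Q → Q* = 21.4815, P* = 71.8889.
A tax t gives ΔQ = t/1.35 and wedge t, so DWL = t²/2.7.
t²/2.7 = 30 → t² = 81 → t = 9.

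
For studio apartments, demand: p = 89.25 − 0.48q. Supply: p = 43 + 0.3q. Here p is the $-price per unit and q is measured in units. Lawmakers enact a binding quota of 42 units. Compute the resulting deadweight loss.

Competitive equilibrium: 89.25 − 0.48q = 43 + 0.3q → q* = 59.2949, p* = 60.7885.
At q = 42: demand price = 89.25 − 0.48·42 = 69.09; supply price = 43 + 0.3·42 = 55.6.
Δq = 59.2949 − 42 = 17.2949; wedge = 69.09 − 55.6 = 13.49.
Welfare loss = ½ × 17.2949 × 13.49 = $116.65.

$116.65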